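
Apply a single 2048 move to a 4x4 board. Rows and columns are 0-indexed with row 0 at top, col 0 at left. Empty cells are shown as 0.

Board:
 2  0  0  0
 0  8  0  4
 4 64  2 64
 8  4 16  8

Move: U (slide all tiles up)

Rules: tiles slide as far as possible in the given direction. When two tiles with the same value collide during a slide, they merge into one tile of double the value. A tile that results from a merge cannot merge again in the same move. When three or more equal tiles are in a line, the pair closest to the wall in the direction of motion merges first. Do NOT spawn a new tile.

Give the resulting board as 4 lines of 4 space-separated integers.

Slide up:
col 0: [2, 0, 4, 8] -> [2, 4, 8, 0]
col 1: [0, 8, 64, 4] -> [8, 64, 4, 0]
col 2: [0, 0, 2, 16] -> [2, 16, 0, 0]
col 3: [0, 4, 64, 8] -> [4, 64, 8, 0]

Answer:  2  8  2  4
 4 64 16 64
 8  4  0  8
 0  0  0  0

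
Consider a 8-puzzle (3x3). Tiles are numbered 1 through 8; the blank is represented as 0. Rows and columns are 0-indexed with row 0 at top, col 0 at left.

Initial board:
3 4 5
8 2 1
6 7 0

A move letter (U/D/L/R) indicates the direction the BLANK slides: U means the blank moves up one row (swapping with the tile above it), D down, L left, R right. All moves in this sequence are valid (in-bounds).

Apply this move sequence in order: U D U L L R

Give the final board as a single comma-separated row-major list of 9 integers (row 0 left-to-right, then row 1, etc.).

Answer: 3, 4, 5, 8, 0, 2, 6, 7, 1

Derivation:
After move 1 (U):
3 4 5
8 2 0
6 7 1

After move 2 (D):
3 4 5
8 2 1
6 7 0

After move 3 (U):
3 4 5
8 2 0
6 7 1

After move 4 (L):
3 4 5
8 0 2
6 7 1

After move 5 (L):
3 4 5
0 8 2
6 7 1

After move 6 (R):
3 4 5
8 0 2
6 7 1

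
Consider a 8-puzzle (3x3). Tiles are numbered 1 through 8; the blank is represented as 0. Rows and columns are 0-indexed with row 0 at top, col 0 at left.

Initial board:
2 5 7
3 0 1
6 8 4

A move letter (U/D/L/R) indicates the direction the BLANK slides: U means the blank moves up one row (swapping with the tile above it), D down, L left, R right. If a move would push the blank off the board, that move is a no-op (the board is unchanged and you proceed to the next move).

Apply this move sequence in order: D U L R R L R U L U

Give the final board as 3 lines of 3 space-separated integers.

Answer: 2 0 5
3 1 7
6 8 4

Derivation:
After move 1 (D):
2 5 7
3 8 1
6 0 4

After move 2 (U):
2 5 7
3 0 1
6 8 4

After move 3 (L):
2 5 7
0 3 1
6 8 4

After move 4 (R):
2 5 7
3 0 1
6 8 4

After move 5 (R):
2 5 7
3 1 0
6 8 4

After move 6 (L):
2 5 7
3 0 1
6 8 4

After move 7 (R):
2 5 7
3 1 0
6 8 4

After move 8 (U):
2 5 0
3 1 7
6 8 4

After move 9 (L):
2 0 5
3 1 7
6 8 4

After move 10 (U):
2 0 5
3 1 7
6 8 4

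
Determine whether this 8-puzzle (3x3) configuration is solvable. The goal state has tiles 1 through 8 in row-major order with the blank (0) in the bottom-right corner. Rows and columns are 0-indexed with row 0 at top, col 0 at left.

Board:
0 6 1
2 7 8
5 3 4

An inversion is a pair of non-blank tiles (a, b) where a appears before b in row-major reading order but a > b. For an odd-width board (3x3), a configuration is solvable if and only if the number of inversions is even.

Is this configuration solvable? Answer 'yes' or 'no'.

Answer: no

Derivation:
Inversions (pairs i<j in row-major order where tile[i] > tile[j] > 0): 13
13 is odd, so the puzzle is not solvable.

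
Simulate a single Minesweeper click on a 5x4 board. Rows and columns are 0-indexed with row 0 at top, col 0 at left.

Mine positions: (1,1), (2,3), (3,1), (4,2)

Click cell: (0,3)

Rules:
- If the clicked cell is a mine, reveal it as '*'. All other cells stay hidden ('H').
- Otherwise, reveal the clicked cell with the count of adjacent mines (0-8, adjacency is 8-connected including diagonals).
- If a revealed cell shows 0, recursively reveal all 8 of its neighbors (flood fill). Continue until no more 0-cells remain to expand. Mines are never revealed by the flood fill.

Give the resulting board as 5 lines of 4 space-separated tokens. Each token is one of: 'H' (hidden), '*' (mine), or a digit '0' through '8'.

H H 1 0
H H 2 1
H H H H
H H H H
H H H H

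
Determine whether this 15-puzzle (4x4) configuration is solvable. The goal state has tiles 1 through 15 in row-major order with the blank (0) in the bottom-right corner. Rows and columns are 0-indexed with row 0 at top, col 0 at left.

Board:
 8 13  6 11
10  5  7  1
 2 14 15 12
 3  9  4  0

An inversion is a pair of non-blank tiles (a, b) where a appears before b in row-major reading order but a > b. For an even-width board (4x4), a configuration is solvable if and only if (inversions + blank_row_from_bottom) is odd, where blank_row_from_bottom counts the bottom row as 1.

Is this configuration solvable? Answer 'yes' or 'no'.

Inversions: 58
Blank is in row 3 (0-indexed from top), which is row 1 counting from the bottom (bottom = 1).
58 + 1 = 59, which is odd, so the puzzle is solvable.

Answer: yes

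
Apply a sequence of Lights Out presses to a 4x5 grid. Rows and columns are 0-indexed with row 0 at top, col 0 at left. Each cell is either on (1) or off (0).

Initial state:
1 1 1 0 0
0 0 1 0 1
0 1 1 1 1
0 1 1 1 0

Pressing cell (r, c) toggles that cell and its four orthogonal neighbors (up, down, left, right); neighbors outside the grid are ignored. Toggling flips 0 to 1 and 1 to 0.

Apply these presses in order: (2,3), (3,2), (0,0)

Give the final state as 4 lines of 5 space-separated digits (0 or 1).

Answer: 0 0 1 0 0
1 0 1 1 1
0 1 1 0 0
0 0 0 1 0

Derivation:
After press 1 at (2,3):
1 1 1 0 0
0 0 1 1 1
0 1 0 0 0
0 1 1 0 0

After press 2 at (3,2):
1 1 1 0 0
0 0 1 1 1
0 1 1 0 0
0 0 0 1 0

After press 3 at (0,0):
0 0 1 0 0
1 0 1 1 1
0 1 1 0 0
0 0 0 1 0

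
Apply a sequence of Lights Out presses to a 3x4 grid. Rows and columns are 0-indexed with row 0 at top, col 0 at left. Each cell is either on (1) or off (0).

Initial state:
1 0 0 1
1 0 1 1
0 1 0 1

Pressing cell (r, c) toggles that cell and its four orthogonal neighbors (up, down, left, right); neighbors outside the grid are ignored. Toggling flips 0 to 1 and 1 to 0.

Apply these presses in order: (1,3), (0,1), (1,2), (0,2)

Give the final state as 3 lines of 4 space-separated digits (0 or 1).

After press 1 at (1,3):
1 0 0 0
1 0 0 0
0 1 0 0

After press 2 at (0,1):
0 1 1 0
1 1 0 0
0 1 0 0

After press 3 at (1,2):
0 1 0 0
1 0 1 1
0 1 1 0

After press 4 at (0,2):
0 0 1 1
1 0 0 1
0 1 1 0

Answer: 0 0 1 1
1 0 0 1
0 1 1 0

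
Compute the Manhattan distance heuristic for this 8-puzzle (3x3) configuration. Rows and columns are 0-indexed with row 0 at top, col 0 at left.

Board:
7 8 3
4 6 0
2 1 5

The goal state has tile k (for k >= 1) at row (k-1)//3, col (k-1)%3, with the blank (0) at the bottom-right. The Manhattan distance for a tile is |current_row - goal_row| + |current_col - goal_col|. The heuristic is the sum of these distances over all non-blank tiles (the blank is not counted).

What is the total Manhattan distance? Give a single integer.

Tile 7: (0,0)->(2,0) = 2
Tile 8: (0,1)->(2,1) = 2
Tile 3: (0,2)->(0,2) = 0
Tile 4: (1,0)->(1,0) = 0
Tile 6: (1,1)->(1,2) = 1
Tile 2: (2,0)->(0,1) = 3
Tile 1: (2,1)->(0,0) = 3
Tile 5: (2,2)->(1,1) = 2
Sum: 2 + 2 + 0 + 0 + 1 + 3 + 3 + 2 = 13

Answer: 13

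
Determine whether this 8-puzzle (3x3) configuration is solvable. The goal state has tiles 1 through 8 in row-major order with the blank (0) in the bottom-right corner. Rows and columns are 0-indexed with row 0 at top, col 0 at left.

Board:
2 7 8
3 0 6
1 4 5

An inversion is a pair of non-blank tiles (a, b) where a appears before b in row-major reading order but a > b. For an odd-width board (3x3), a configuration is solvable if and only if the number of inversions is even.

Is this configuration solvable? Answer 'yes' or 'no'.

Inversions (pairs i<j in row-major order where tile[i] > tile[j] > 0): 15
15 is odd, so the puzzle is not solvable.

Answer: no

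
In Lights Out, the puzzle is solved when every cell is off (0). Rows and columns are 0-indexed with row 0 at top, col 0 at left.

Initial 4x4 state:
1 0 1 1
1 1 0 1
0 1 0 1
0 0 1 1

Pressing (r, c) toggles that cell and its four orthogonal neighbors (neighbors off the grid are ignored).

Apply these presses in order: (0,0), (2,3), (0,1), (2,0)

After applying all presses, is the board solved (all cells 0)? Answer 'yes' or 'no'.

Answer: no

Derivation:
After press 1 at (0,0):
0 1 1 1
0 1 0 1
0 1 0 1
0 0 1 1

After press 2 at (2,3):
0 1 1 1
0 1 0 0
0 1 1 0
0 0 1 0

After press 3 at (0,1):
1 0 0 1
0 0 0 0
0 1 1 0
0 0 1 0

After press 4 at (2,0):
1 0 0 1
1 0 0 0
1 0 1 0
1 0 1 0

Lights still on: 7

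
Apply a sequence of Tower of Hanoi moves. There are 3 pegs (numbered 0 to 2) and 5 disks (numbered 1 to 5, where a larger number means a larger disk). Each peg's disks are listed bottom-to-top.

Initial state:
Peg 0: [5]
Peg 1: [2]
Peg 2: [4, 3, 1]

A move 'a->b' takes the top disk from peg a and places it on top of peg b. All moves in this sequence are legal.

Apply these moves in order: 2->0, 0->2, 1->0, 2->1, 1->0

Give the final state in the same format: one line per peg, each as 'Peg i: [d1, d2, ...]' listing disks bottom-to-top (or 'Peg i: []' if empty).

Answer: Peg 0: [5, 2, 1]
Peg 1: []
Peg 2: [4, 3]

Derivation:
After move 1 (2->0):
Peg 0: [5, 1]
Peg 1: [2]
Peg 2: [4, 3]

After move 2 (0->2):
Peg 0: [5]
Peg 1: [2]
Peg 2: [4, 3, 1]

After move 3 (1->0):
Peg 0: [5, 2]
Peg 1: []
Peg 2: [4, 3, 1]

After move 4 (2->1):
Peg 0: [5, 2]
Peg 1: [1]
Peg 2: [4, 3]

After move 5 (1->0):
Peg 0: [5, 2, 1]
Peg 1: []
Peg 2: [4, 3]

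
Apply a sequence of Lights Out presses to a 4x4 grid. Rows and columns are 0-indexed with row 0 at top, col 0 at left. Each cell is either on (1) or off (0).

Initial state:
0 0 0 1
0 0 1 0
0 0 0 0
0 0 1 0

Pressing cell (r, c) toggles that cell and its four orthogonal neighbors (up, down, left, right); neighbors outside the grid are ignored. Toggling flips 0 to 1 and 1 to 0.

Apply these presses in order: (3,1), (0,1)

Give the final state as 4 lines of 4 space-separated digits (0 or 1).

After press 1 at (3,1):
0 0 0 1
0 0 1 0
0 1 0 0
1 1 0 0

After press 2 at (0,1):
1 1 1 1
0 1 1 0
0 1 0 0
1 1 0 0

Answer: 1 1 1 1
0 1 1 0
0 1 0 0
1 1 0 0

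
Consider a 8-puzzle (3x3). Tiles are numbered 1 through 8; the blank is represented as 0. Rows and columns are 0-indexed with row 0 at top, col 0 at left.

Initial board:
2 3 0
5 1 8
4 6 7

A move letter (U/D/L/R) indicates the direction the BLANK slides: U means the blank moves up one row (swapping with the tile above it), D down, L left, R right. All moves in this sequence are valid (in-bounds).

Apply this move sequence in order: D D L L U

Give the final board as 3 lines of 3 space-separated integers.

Answer: 2 3 8
0 1 7
5 4 6

Derivation:
After move 1 (D):
2 3 8
5 1 0
4 6 7

After move 2 (D):
2 3 8
5 1 7
4 6 0

After move 3 (L):
2 3 8
5 1 7
4 0 6

After move 4 (L):
2 3 8
5 1 7
0 4 6

After move 5 (U):
2 3 8
0 1 7
5 4 6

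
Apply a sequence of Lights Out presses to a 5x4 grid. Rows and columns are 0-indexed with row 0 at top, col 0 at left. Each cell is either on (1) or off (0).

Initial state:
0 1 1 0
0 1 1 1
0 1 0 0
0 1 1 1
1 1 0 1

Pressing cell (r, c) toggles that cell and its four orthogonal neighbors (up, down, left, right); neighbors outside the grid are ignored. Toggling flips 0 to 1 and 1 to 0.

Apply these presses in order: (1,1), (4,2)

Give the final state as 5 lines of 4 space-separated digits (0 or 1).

After press 1 at (1,1):
0 0 1 0
1 0 0 1
0 0 0 0
0 1 1 1
1 1 0 1

After press 2 at (4,2):
0 0 1 0
1 0 0 1
0 0 0 0
0 1 0 1
1 0 1 0

Answer: 0 0 1 0
1 0 0 1
0 0 0 0
0 1 0 1
1 0 1 0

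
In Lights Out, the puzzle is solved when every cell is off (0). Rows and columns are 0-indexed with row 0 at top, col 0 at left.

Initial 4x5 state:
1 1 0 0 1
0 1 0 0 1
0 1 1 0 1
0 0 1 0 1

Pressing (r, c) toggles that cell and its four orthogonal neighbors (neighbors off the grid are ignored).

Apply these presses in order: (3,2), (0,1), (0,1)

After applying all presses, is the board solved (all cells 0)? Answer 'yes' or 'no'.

Answer: no

Derivation:
After press 1 at (3,2):
1 1 0 0 1
0 1 0 0 1
0 1 0 0 1
0 1 0 1 1

After press 2 at (0,1):
0 0 1 0 1
0 0 0 0 1
0 1 0 0 1
0 1 0 1 1

After press 3 at (0,1):
1 1 0 0 1
0 1 0 0 1
0 1 0 0 1
0 1 0 1 1

Lights still on: 10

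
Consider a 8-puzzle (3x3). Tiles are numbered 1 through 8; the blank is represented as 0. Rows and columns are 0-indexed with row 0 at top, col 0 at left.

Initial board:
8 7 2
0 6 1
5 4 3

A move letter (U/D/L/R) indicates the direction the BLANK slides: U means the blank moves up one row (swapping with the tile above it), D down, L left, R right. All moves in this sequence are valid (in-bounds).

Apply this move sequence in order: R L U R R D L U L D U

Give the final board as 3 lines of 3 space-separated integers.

After move 1 (R):
8 7 2
6 0 1
5 4 3

After move 2 (L):
8 7 2
0 6 1
5 4 3

After move 3 (U):
0 7 2
8 6 1
5 4 3

After move 4 (R):
7 0 2
8 6 1
5 4 3

After move 5 (R):
7 2 0
8 6 1
5 4 3

After move 6 (D):
7 2 1
8 6 0
5 4 3

After move 7 (L):
7 2 1
8 0 6
5 4 3

After move 8 (U):
7 0 1
8 2 6
5 4 3

After move 9 (L):
0 7 1
8 2 6
5 4 3

After move 10 (D):
8 7 1
0 2 6
5 4 3

After move 11 (U):
0 7 1
8 2 6
5 4 3

Answer: 0 7 1
8 2 6
5 4 3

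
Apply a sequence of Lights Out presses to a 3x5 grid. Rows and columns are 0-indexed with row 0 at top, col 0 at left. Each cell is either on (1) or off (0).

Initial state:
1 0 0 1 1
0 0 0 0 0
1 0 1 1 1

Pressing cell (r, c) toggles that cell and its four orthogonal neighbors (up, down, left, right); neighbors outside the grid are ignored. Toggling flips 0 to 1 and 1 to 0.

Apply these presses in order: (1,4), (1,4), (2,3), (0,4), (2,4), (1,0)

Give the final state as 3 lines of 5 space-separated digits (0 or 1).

After press 1 at (1,4):
1 0 0 1 0
0 0 0 1 1
1 0 1 1 0

After press 2 at (1,4):
1 0 0 1 1
0 0 0 0 0
1 0 1 1 1

After press 3 at (2,3):
1 0 0 1 1
0 0 0 1 0
1 0 0 0 0

After press 4 at (0,4):
1 0 0 0 0
0 0 0 1 1
1 0 0 0 0

After press 5 at (2,4):
1 0 0 0 0
0 0 0 1 0
1 0 0 1 1

After press 6 at (1,0):
0 0 0 0 0
1 1 0 1 0
0 0 0 1 1

Answer: 0 0 0 0 0
1 1 0 1 0
0 0 0 1 1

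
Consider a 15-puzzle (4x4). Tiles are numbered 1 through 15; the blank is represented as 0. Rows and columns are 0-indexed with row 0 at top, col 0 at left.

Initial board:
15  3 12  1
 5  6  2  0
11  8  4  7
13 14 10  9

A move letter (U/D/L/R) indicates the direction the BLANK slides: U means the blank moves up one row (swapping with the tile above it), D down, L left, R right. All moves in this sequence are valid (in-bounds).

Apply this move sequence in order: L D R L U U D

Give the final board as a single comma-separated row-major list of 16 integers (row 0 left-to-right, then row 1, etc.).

Answer: 15, 3, 12, 1, 5, 6, 0, 2, 11, 8, 4, 7, 13, 14, 10, 9

Derivation:
After move 1 (L):
15  3 12  1
 5  6  0  2
11  8  4  7
13 14 10  9

After move 2 (D):
15  3 12  1
 5  6  4  2
11  8  0  7
13 14 10  9

After move 3 (R):
15  3 12  1
 5  6  4  2
11  8  7  0
13 14 10  9

After move 4 (L):
15  3 12  1
 5  6  4  2
11  8  0  7
13 14 10  9

After move 5 (U):
15  3 12  1
 5  6  0  2
11  8  4  7
13 14 10  9

After move 6 (U):
15  3  0  1
 5  6 12  2
11  8  4  7
13 14 10  9

After move 7 (D):
15  3 12  1
 5  6  0  2
11  8  4  7
13 14 10  9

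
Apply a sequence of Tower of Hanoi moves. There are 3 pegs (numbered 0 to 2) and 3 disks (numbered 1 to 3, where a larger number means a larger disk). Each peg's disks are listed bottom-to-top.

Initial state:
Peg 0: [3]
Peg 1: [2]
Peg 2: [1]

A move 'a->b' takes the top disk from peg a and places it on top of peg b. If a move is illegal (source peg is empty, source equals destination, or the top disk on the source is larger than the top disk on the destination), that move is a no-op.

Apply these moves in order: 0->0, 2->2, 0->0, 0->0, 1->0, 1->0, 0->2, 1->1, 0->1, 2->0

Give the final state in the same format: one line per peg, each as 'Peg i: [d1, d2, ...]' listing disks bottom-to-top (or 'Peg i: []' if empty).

After move 1 (0->0):
Peg 0: [3]
Peg 1: [2]
Peg 2: [1]

After move 2 (2->2):
Peg 0: [3]
Peg 1: [2]
Peg 2: [1]

After move 3 (0->0):
Peg 0: [3]
Peg 1: [2]
Peg 2: [1]

After move 4 (0->0):
Peg 0: [3]
Peg 1: [2]
Peg 2: [1]

After move 5 (1->0):
Peg 0: [3, 2]
Peg 1: []
Peg 2: [1]

After move 6 (1->0):
Peg 0: [3, 2]
Peg 1: []
Peg 2: [1]

After move 7 (0->2):
Peg 0: [3, 2]
Peg 1: []
Peg 2: [1]

After move 8 (1->1):
Peg 0: [3, 2]
Peg 1: []
Peg 2: [1]

After move 9 (0->1):
Peg 0: [3]
Peg 1: [2]
Peg 2: [1]

After move 10 (2->0):
Peg 0: [3, 1]
Peg 1: [2]
Peg 2: []

Answer: Peg 0: [3, 1]
Peg 1: [2]
Peg 2: []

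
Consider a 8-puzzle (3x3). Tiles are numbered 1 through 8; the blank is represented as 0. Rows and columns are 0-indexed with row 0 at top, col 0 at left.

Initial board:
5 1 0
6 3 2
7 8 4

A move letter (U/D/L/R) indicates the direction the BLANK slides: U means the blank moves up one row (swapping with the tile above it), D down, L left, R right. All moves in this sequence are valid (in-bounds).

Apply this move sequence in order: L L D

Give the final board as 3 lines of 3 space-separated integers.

After move 1 (L):
5 0 1
6 3 2
7 8 4

After move 2 (L):
0 5 1
6 3 2
7 8 4

After move 3 (D):
6 5 1
0 3 2
7 8 4

Answer: 6 5 1
0 3 2
7 8 4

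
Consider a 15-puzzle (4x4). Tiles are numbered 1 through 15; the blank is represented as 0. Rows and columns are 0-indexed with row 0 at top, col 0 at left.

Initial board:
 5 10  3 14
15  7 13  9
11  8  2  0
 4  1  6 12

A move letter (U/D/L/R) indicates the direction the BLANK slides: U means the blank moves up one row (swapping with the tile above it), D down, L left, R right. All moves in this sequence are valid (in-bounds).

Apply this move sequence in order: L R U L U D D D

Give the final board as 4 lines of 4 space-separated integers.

Answer:  5 10  3 14
15  7  2 13
11  8  6  9
 4  1  0 12

Derivation:
After move 1 (L):
 5 10  3 14
15  7 13  9
11  8  0  2
 4  1  6 12

After move 2 (R):
 5 10  3 14
15  7 13  9
11  8  2  0
 4  1  6 12

After move 3 (U):
 5 10  3 14
15  7 13  0
11  8  2  9
 4  1  6 12

After move 4 (L):
 5 10  3 14
15  7  0 13
11  8  2  9
 4  1  6 12

After move 5 (U):
 5 10  0 14
15  7  3 13
11  8  2  9
 4  1  6 12

After move 6 (D):
 5 10  3 14
15  7  0 13
11  8  2  9
 4  1  6 12

After move 7 (D):
 5 10  3 14
15  7  2 13
11  8  0  9
 4  1  6 12

After move 8 (D):
 5 10  3 14
15  7  2 13
11  8  6  9
 4  1  0 12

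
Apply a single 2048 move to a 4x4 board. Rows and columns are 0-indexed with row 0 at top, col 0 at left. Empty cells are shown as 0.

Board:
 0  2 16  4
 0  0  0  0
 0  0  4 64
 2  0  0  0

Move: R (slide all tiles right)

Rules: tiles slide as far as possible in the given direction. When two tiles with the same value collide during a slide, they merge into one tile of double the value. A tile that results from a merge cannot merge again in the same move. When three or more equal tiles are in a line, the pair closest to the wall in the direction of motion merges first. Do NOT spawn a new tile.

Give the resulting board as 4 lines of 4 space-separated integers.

Slide right:
row 0: [0, 2, 16, 4] -> [0, 2, 16, 4]
row 1: [0, 0, 0, 0] -> [0, 0, 0, 0]
row 2: [0, 0, 4, 64] -> [0, 0, 4, 64]
row 3: [2, 0, 0, 0] -> [0, 0, 0, 2]

Answer:  0  2 16  4
 0  0  0  0
 0  0  4 64
 0  0  0  2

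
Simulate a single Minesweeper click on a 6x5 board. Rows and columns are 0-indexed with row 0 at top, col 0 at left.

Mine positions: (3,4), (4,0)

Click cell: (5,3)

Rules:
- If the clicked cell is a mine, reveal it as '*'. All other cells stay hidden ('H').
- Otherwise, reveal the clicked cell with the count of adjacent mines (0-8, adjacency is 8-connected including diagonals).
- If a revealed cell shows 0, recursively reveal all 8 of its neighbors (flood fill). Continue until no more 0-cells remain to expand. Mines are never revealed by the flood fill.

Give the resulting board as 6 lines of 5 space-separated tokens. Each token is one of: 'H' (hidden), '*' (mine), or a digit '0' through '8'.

0 0 0 0 0
0 0 0 0 0
0 0 0 1 1
1 1 0 1 H
H 1 0 1 1
H 1 0 0 0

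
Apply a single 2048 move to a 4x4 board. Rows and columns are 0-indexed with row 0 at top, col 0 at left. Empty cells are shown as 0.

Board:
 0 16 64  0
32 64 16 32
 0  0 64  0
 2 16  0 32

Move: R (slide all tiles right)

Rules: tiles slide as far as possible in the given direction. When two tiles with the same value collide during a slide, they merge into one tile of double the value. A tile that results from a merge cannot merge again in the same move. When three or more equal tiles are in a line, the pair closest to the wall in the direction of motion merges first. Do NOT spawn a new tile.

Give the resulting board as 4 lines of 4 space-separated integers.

Answer:  0  0 16 64
32 64 16 32
 0  0  0 64
 0  2 16 32

Derivation:
Slide right:
row 0: [0, 16, 64, 0] -> [0, 0, 16, 64]
row 1: [32, 64, 16, 32] -> [32, 64, 16, 32]
row 2: [0, 0, 64, 0] -> [0, 0, 0, 64]
row 3: [2, 16, 0, 32] -> [0, 2, 16, 32]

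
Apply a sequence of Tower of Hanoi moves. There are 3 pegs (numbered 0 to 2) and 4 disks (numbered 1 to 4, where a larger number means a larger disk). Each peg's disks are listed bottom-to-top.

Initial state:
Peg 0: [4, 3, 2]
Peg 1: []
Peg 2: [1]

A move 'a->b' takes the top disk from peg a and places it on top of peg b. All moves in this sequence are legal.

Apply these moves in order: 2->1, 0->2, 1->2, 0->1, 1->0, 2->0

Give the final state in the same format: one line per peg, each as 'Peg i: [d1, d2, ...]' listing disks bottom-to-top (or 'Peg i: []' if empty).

Answer: Peg 0: [4, 3, 1]
Peg 1: []
Peg 2: [2]

Derivation:
After move 1 (2->1):
Peg 0: [4, 3, 2]
Peg 1: [1]
Peg 2: []

After move 2 (0->2):
Peg 0: [4, 3]
Peg 1: [1]
Peg 2: [2]

After move 3 (1->2):
Peg 0: [4, 3]
Peg 1: []
Peg 2: [2, 1]

After move 4 (0->1):
Peg 0: [4]
Peg 1: [3]
Peg 2: [2, 1]

After move 5 (1->0):
Peg 0: [4, 3]
Peg 1: []
Peg 2: [2, 1]

After move 6 (2->0):
Peg 0: [4, 3, 1]
Peg 1: []
Peg 2: [2]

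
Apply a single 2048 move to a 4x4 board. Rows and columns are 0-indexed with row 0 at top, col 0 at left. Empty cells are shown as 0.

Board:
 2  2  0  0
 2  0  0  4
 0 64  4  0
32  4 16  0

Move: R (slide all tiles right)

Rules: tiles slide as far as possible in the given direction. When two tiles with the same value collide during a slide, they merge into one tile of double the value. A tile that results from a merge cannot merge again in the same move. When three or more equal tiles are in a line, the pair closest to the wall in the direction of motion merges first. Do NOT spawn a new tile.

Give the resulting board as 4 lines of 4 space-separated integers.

Slide right:
row 0: [2, 2, 0, 0] -> [0, 0, 0, 4]
row 1: [2, 0, 0, 4] -> [0, 0, 2, 4]
row 2: [0, 64, 4, 0] -> [0, 0, 64, 4]
row 3: [32, 4, 16, 0] -> [0, 32, 4, 16]

Answer:  0  0  0  4
 0  0  2  4
 0  0 64  4
 0 32  4 16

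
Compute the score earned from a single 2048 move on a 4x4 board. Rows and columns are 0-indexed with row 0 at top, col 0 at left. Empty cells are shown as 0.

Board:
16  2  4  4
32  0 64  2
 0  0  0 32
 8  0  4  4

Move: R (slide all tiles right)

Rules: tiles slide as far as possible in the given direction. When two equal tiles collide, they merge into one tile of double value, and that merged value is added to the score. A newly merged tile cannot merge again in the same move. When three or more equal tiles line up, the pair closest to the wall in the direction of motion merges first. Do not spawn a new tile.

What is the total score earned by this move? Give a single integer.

Slide right:
row 0: [16, 2, 4, 4] -> [0, 16, 2, 8]  score +8 (running 8)
row 1: [32, 0, 64, 2] -> [0, 32, 64, 2]  score +0 (running 8)
row 2: [0, 0, 0, 32] -> [0, 0, 0, 32]  score +0 (running 8)
row 3: [8, 0, 4, 4] -> [0, 0, 8, 8]  score +8 (running 16)
Board after move:
 0 16  2  8
 0 32 64  2
 0  0  0 32
 0  0  8  8

Answer: 16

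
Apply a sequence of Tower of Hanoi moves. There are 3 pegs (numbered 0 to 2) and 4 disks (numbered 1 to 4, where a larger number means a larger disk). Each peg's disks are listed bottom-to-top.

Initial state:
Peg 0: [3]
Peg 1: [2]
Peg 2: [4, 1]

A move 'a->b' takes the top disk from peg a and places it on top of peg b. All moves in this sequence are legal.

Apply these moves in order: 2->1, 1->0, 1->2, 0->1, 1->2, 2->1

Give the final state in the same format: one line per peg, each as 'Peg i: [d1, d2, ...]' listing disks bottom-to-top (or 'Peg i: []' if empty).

After move 1 (2->1):
Peg 0: [3]
Peg 1: [2, 1]
Peg 2: [4]

After move 2 (1->0):
Peg 0: [3, 1]
Peg 1: [2]
Peg 2: [4]

After move 3 (1->2):
Peg 0: [3, 1]
Peg 1: []
Peg 2: [4, 2]

After move 4 (0->1):
Peg 0: [3]
Peg 1: [1]
Peg 2: [4, 2]

After move 5 (1->2):
Peg 0: [3]
Peg 1: []
Peg 2: [4, 2, 1]

After move 6 (2->1):
Peg 0: [3]
Peg 1: [1]
Peg 2: [4, 2]

Answer: Peg 0: [3]
Peg 1: [1]
Peg 2: [4, 2]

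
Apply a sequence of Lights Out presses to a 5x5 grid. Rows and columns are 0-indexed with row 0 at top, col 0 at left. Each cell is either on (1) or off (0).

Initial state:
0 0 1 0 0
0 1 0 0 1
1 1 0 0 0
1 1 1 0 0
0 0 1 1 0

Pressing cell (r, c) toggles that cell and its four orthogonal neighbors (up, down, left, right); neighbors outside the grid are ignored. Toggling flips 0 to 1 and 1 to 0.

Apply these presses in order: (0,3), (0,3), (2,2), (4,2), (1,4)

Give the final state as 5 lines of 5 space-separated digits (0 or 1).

After press 1 at (0,3):
0 0 0 1 1
0 1 0 1 1
1 1 0 0 0
1 1 1 0 0
0 0 1 1 0

After press 2 at (0,3):
0 0 1 0 0
0 1 0 0 1
1 1 0 0 0
1 1 1 0 0
0 0 1 1 0

After press 3 at (2,2):
0 0 1 0 0
0 1 1 0 1
1 0 1 1 0
1 1 0 0 0
0 0 1 1 0

After press 4 at (4,2):
0 0 1 0 0
0 1 1 0 1
1 0 1 1 0
1 1 1 0 0
0 1 0 0 0

After press 5 at (1,4):
0 0 1 0 1
0 1 1 1 0
1 0 1 1 1
1 1 1 0 0
0 1 0 0 0

Answer: 0 0 1 0 1
0 1 1 1 0
1 0 1 1 1
1 1 1 0 0
0 1 0 0 0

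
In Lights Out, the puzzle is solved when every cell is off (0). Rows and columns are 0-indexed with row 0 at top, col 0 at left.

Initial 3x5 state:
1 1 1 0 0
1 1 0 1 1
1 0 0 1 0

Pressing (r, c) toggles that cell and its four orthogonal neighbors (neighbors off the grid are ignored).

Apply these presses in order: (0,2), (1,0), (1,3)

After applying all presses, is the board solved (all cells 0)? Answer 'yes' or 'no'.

Answer: yes

Derivation:
After press 1 at (0,2):
1 0 0 1 0
1 1 1 1 1
1 0 0 1 0

After press 2 at (1,0):
0 0 0 1 0
0 0 1 1 1
0 0 0 1 0

After press 3 at (1,3):
0 0 0 0 0
0 0 0 0 0
0 0 0 0 0

Lights still on: 0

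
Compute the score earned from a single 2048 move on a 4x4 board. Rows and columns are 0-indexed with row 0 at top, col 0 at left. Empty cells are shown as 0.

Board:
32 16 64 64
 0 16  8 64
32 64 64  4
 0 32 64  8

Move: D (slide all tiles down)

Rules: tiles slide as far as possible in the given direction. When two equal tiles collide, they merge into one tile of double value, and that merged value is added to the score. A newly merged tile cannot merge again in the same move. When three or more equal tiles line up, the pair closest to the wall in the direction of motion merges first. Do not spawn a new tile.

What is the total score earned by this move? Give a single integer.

Slide down:
col 0: [32, 0, 32, 0] -> [0, 0, 0, 64]  score +64 (running 64)
col 1: [16, 16, 64, 32] -> [0, 32, 64, 32]  score +32 (running 96)
col 2: [64, 8, 64, 64] -> [0, 64, 8, 128]  score +128 (running 224)
col 3: [64, 64, 4, 8] -> [0, 128, 4, 8]  score +128 (running 352)
Board after move:
  0   0   0   0
  0  32  64 128
  0  64   8   4
 64  32 128   8

Answer: 352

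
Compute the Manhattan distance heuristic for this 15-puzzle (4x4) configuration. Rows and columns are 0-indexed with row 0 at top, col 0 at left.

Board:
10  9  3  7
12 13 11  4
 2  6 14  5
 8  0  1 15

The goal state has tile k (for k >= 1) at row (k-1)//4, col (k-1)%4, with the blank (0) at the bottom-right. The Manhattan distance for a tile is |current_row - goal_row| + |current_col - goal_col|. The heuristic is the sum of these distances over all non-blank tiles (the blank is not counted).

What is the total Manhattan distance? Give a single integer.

Tile 10: (0,0)->(2,1) = 3
Tile 9: (0,1)->(2,0) = 3
Tile 3: (0,2)->(0,2) = 0
Tile 7: (0,3)->(1,2) = 2
Tile 12: (1,0)->(2,3) = 4
Tile 13: (1,1)->(3,0) = 3
Tile 11: (1,2)->(2,2) = 1
Tile 4: (1,3)->(0,3) = 1
Tile 2: (2,0)->(0,1) = 3
Tile 6: (2,1)->(1,1) = 1
Tile 14: (2,2)->(3,1) = 2
Tile 5: (2,3)->(1,0) = 4
Tile 8: (3,0)->(1,3) = 5
Tile 1: (3,2)->(0,0) = 5
Tile 15: (3,3)->(3,2) = 1
Sum: 3 + 3 + 0 + 2 + 4 + 3 + 1 + 1 + 3 + 1 + 2 + 4 + 5 + 5 + 1 = 38

Answer: 38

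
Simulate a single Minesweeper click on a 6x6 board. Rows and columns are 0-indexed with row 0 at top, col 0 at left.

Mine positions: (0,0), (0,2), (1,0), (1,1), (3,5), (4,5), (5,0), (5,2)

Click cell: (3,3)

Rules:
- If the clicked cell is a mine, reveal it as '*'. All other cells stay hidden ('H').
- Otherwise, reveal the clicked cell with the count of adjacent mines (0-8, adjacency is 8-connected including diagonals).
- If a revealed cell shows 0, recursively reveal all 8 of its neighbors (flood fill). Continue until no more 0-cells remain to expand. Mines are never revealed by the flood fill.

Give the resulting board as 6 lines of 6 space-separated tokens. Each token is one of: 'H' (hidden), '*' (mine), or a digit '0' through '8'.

H H H 1 0 0
H H 2 1 0 0
2 2 1 0 1 1
0 0 0 0 2 H
1 2 1 1 2 H
H H H H H H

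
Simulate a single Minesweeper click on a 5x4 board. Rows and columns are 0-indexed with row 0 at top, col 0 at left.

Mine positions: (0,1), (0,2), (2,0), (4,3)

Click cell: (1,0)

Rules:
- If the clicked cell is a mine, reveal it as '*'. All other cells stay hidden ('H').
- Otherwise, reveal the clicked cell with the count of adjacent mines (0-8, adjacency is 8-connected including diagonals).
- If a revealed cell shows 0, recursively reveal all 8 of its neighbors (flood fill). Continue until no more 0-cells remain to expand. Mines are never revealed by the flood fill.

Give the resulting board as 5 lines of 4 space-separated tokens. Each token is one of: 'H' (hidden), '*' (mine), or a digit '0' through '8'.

H H H H
2 H H H
H H H H
H H H H
H H H H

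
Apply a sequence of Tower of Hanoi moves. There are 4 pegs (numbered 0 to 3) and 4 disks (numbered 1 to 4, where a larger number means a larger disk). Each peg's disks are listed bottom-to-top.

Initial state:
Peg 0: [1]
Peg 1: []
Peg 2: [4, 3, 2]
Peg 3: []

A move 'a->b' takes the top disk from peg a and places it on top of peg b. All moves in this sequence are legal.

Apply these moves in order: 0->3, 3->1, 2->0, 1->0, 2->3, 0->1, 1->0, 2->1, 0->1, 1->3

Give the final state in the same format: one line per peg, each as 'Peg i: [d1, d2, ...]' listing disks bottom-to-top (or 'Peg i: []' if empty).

Answer: Peg 0: [2]
Peg 1: [4]
Peg 2: []
Peg 3: [3, 1]

Derivation:
After move 1 (0->3):
Peg 0: []
Peg 1: []
Peg 2: [4, 3, 2]
Peg 3: [1]

After move 2 (3->1):
Peg 0: []
Peg 1: [1]
Peg 2: [4, 3, 2]
Peg 3: []

After move 3 (2->0):
Peg 0: [2]
Peg 1: [1]
Peg 2: [4, 3]
Peg 3: []

After move 4 (1->0):
Peg 0: [2, 1]
Peg 1: []
Peg 2: [4, 3]
Peg 3: []

After move 5 (2->3):
Peg 0: [2, 1]
Peg 1: []
Peg 2: [4]
Peg 3: [3]

After move 6 (0->1):
Peg 0: [2]
Peg 1: [1]
Peg 2: [4]
Peg 3: [3]

After move 7 (1->0):
Peg 0: [2, 1]
Peg 1: []
Peg 2: [4]
Peg 3: [3]

After move 8 (2->1):
Peg 0: [2, 1]
Peg 1: [4]
Peg 2: []
Peg 3: [3]

After move 9 (0->1):
Peg 0: [2]
Peg 1: [4, 1]
Peg 2: []
Peg 3: [3]

After move 10 (1->3):
Peg 0: [2]
Peg 1: [4]
Peg 2: []
Peg 3: [3, 1]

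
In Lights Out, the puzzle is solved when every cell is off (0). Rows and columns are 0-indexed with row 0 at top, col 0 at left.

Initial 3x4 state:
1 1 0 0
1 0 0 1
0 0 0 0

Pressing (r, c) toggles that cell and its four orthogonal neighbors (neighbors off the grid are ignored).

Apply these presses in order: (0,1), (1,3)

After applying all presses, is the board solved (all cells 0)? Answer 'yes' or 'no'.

Answer: no

Derivation:
After press 1 at (0,1):
0 0 1 0
1 1 0 1
0 0 0 0

After press 2 at (1,3):
0 0 1 1
1 1 1 0
0 0 0 1

Lights still on: 6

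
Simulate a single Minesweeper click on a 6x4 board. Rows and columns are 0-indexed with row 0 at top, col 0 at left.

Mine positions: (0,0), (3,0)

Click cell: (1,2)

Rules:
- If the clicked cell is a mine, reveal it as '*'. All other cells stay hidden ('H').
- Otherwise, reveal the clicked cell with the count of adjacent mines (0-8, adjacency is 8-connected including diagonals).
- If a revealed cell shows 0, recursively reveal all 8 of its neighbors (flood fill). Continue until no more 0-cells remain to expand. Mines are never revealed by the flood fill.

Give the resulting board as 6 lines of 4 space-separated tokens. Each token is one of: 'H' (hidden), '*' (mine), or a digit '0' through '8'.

H 1 0 0
H 1 0 0
H 1 0 0
H 1 0 0
1 1 0 0
0 0 0 0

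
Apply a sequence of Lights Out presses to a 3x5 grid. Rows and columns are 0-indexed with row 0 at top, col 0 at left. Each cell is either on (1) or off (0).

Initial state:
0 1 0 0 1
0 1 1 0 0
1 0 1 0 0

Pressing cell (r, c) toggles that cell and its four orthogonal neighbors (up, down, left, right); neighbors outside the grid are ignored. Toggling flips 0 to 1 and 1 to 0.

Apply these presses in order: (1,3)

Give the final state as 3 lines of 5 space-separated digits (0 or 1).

Answer: 0 1 0 1 1
0 1 0 1 1
1 0 1 1 0

Derivation:
After press 1 at (1,3):
0 1 0 1 1
0 1 0 1 1
1 0 1 1 0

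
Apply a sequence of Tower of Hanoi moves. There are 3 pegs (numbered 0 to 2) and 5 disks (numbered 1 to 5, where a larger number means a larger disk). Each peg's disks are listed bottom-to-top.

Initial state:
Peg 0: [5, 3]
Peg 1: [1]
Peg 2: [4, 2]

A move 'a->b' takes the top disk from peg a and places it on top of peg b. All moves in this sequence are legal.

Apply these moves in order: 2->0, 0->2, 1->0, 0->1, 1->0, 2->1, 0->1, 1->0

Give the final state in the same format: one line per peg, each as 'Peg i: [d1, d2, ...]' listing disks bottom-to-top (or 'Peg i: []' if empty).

Answer: Peg 0: [5, 3, 1]
Peg 1: [2]
Peg 2: [4]

Derivation:
After move 1 (2->0):
Peg 0: [5, 3, 2]
Peg 1: [1]
Peg 2: [4]

After move 2 (0->2):
Peg 0: [5, 3]
Peg 1: [1]
Peg 2: [4, 2]

After move 3 (1->0):
Peg 0: [5, 3, 1]
Peg 1: []
Peg 2: [4, 2]

After move 4 (0->1):
Peg 0: [5, 3]
Peg 1: [1]
Peg 2: [4, 2]

After move 5 (1->0):
Peg 0: [5, 3, 1]
Peg 1: []
Peg 2: [4, 2]

After move 6 (2->1):
Peg 0: [5, 3, 1]
Peg 1: [2]
Peg 2: [4]

After move 7 (0->1):
Peg 0: [5, 3]
Peg 1: [2, 1]
Peg 2: [4]

After move 8 (1->0):
Peg 0: [5, 3, 1]
Peg 1: [2]
Peg 2: [4]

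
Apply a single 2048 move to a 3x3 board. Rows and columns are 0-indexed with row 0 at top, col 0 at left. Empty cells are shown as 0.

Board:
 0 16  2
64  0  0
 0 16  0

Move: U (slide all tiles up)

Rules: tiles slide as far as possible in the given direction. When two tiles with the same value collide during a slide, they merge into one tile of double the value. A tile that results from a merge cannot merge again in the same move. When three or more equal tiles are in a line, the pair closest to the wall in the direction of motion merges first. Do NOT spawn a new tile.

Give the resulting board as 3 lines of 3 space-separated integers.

Slide up:
col 0: [0, 64, 0] -> [64, 0, 0]
col 1: [16, 0, 16] -> [32, 0, 0]
col 2: [2, 0, 0] -> [2, 0, 0]

Answer: 64 32  2
 0  0  0
 0  0  0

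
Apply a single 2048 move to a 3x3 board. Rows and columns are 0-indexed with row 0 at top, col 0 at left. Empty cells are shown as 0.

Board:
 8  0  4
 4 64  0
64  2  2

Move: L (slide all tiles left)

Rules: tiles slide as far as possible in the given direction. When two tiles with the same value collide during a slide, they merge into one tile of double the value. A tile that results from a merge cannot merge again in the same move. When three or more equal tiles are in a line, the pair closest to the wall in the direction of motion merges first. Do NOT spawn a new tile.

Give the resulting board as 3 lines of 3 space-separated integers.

Answer:  8  4  0
 4 64  0
64  4  0

Derivation:
Slide left:
row 0: [8, 0, 4] -> [8, 4, 0]
row 1: [4, 64, 0] -> [4, 64, 0]
row 2: [64, 2, 2] -> [64, 4, 0]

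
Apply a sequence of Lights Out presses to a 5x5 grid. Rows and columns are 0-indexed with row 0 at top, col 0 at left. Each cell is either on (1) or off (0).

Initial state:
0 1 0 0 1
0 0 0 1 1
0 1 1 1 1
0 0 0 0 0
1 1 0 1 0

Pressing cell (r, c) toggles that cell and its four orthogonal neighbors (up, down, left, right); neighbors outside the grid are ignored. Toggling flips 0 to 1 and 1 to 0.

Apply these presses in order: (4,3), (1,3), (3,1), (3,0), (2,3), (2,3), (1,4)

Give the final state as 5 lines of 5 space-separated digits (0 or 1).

Answer: 0 1 0 1 0
0 0 1 1 1
1 0 1 0 0
0 0 1 1 0
0 0 1 0 1

Derivation:
After press 1 at (4,3):
0 1 0 0 1
0 0 0 1 1
0 1 1 1 1
0 0 0 1 0
1 1 1 0 1

After press 2 at (1,3):
0 1 0 1 1
0 0 1 0 0
0 1 1 0 1
0 0 0 1 0
1 1 1 0 1

After press 3 at (3,1):
0 1 0 1 1
0 0 1 0 0
0 0 1 0 1
1 1 1 1 0
1 0 1 0 1

After press 4 at (3,0):
0 1 0 1 1
0 0 1 0 0
1 0 1 0 1
0 0 1 1 0
0 0 1 0 1

After press 5 at (2,3):
0 1 0 1 1
0 0 1 1 0
1 0 0 1 0
0 0 1 0 0
0 0 1 0 1

After press 6 at (2,3):
0 1 0 1 1
0 0 1 0 0
1 0 1 0 1
0 0 1 1 0
0 0 1 0 1

After press 7 at (1,4):
0 1 0 1 0
0 0 1 1 1
1 0 1 0 0
0 0 1 1 0
0 0 1 0 1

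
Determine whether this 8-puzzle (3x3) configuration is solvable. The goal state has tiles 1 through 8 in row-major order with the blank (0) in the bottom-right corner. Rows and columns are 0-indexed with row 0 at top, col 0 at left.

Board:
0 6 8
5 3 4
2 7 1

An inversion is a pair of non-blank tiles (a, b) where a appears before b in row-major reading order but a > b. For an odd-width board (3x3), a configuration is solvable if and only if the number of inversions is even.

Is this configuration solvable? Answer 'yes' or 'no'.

Answer: no

Derivation:
Inversions (pairs i<j in row-major order where tile[i] > tile[j] > 0): 21
21 is odd, so the puzzle is not solvable.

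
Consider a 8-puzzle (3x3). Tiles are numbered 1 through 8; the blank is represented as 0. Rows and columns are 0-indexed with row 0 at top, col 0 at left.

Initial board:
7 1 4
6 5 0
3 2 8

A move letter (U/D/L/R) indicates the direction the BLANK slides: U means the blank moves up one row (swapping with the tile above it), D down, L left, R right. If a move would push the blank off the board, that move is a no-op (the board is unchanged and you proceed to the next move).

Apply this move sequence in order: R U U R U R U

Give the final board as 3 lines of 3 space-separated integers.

After move 1 (R):
7 1 4
6 5 0
3 2 8

After move 2 (U):
7 1 0
6 5 4
3 2 8

After move 3 (U):
7 1 0
6 5 4
3 2 8

After move 4 (R):
7 1 0
6 5 4
3 2 8

After move 5 (U):
7 1 0
6 5 4
3 2 8

After move 6 (R):
7 1 0
6 5 4
3 2 8

After move 7 (U):
7 1 0
6 5 4
3 2 8

Answer: 7 1 0
6 5 4
3 2 8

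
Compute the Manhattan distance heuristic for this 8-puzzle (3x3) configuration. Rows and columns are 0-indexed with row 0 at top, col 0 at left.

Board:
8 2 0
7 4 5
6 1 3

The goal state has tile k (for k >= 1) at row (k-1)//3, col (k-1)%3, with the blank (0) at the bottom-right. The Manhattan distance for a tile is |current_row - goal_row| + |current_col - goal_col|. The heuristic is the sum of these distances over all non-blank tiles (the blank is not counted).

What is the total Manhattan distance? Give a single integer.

Tile 8: (0,0)->(2,1) = 3
Tile 2: (0,1)->(0,1) = 0
Tile 7: (1,0)->(2,0) = 1
Tile 4: (1,1)->(1,0) = 1
Tile 5: (1,2)->(1,1) = 1
Tile 6: (2,0)->(1,2) = 3
Tile 1: (2,1)->(0,0) = 3
Tile 3: (2,2)->(0,2) = 2
Sum: 3 + 0 + 1 + 1 + 1 + 3 + 3 + 2 = 14

Answer: 14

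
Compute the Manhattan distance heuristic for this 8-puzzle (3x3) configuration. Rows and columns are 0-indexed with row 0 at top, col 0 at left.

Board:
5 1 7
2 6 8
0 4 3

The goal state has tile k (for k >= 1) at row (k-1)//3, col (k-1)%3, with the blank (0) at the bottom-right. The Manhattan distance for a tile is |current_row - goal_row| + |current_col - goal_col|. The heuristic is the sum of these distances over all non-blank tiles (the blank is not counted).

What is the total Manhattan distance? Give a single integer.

Answer: 16

Derivation:
Tile 5: at (0,0), goal (1,1), distance |0-1|+|0-1| = 2
Tile 1: at (0,1), goal (0,0), distance |0-0|+|1-0| = 1
Tile 7: at (0,2), goal (2,0), distance |0-2|+|2-0| = 4
Tile 2: at (1,0), goal (0,1), distance |1-0|+|0-1| = 2
Tile 6: at (1,1), goal (1,2), distance |1-1|+|1-2| = 1
Tile 8: at (1,2), goal (2,1), distance |1-2|+|2-1| = 2
Tile 4: at (2,1), goal (1,0), distance |2-1|+|1-0| = 2
Tile 3: at (2,2), goal (0,2), distance |2-0|+|2-2| = 2
Sum: 2 + 1 + 4 + 2 + 1 + 2 + 2 + 2 = 16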